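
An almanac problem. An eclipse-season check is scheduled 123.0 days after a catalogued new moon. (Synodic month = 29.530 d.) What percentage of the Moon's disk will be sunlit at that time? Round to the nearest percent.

123.0 d spans 4 complete synodic months (4 × 29.530 = 118.12 d) plus 4.88 d.
Phase angle: θ = 360°·(4.88 d)/(29.530 d) = 59.5°.
Illuminated fraction = (1 − cos 59.5°)/2 = (1 − 0.508)/2 ≈ 0.246, so 25%.

25%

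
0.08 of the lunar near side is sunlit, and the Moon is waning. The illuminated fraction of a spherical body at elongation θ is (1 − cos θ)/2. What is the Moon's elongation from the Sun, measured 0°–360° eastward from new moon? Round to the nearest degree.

327°

cos θ = 1 − 2f = 0.840, giving a principal value of 32.9°.
Since the Moon is past full (waning), take the reflex angle: θ = 360° − 32.9° = 327.1°.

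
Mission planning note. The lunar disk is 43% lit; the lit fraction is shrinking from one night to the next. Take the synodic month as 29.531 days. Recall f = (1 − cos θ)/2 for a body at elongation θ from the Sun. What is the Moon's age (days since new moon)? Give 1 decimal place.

22.8 days

Invert f = (1 − cos θ)/2 to get cos θ = 1 − 2(0.43) = 0.140, hence θ₀ = arccos 0.140 = 82.0°.
Since the Moon is past full (waning), take the reflex angle: θ = 360° − 82.0° = 278.0°.
Age = 29.531 × 278.0°/360° ≈ 22.81 days.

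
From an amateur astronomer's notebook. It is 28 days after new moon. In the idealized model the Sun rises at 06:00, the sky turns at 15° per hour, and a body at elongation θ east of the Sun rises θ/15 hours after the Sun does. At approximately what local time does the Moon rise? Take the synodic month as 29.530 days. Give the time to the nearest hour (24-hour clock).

05:00

Elongation θ = 360° × 28/29.530 ≈ 341.3°.
The Moon trails the Sun by θ/15 = 341.3/15 ≈ 22.76 hours.
06:00 + 22.76 h ≈ 04:45 → 05:00 to the nearest hour.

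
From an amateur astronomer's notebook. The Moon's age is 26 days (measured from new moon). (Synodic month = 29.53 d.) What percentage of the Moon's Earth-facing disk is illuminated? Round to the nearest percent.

13%

The Moon has covered 26/29.53 of its cycle, so θ ≈ 360° × 26/29.53 = 317.0°.
cos 317.0° = 0.731, so f = (1 − 0.731)/2 = 0.135, so 13%.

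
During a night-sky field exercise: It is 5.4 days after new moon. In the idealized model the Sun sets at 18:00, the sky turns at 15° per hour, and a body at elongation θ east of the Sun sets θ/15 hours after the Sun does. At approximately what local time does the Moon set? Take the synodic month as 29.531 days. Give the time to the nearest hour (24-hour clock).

The Moon has covered 5.4/29.531 of its cycle, so θ ≈ 360° × 5.4/29.531 = 65.8°.
The Moon trails the Sun by θ/15 = 65.8/15 ≈ 4.39 hours.
18:00 + 4.39 h ≈ 22:23 → 22:00 to the nearest hour.

22:00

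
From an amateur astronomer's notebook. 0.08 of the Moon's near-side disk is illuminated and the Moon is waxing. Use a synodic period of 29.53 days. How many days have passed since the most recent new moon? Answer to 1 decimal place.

Invert f = (1 − cos θ)/2 to get cos θ = 1 − 2(0.08) = 0.840, hence θ₀ = arccos 0.840 = 32.9°.
Waxing ⇒ before full, so θ = 32.9°.
That fraction of the synodic month is 32.9/360 × 29.53 d ≈ 2.70 d.

2.7 days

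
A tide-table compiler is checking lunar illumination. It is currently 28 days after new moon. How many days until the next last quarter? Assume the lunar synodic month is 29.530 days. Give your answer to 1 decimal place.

Last quarter is 0.75 of the way through the cycle: age 0.75 × 29.530 = 22.148 d.
Already past this cycle's last quarter; the next is at 22.148 + 29.530 = 51.678 d, so 51.678 − 28 = 23.678 days.

23.7 days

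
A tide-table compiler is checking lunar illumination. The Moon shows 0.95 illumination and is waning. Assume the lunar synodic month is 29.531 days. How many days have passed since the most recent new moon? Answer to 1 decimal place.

16.9 days

From f = (1 − cos θ)/2: cos θ = 1 − 2×0.95 = -0.900; arccos → 154.2°.
A waning Moon lies in 180°–360°, so θ = 360° − 154.2° = 205.8°.
Age = 29.531 × 205.8°/360° ≈ 16.89 days.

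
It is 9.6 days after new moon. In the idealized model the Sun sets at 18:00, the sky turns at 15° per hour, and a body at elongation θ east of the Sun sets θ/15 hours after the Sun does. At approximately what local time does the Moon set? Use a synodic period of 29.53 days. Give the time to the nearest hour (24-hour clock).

Phase angle: θ = 360°·(9.6 d)/(29.53 d) = 117.0°.
Delay after the Sun = 117.0° / (15°/h) ≈ 7.80 h.
18:00 + 7.80 h ≈ 01:48 → 02:00 to the nearest hour.

02:00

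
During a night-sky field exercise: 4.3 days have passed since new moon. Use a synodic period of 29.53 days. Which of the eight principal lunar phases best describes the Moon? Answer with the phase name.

waxing crescent

θ ≈ 360° × 4.3/29.53 = 52°, which falls in the waxing crescent sector.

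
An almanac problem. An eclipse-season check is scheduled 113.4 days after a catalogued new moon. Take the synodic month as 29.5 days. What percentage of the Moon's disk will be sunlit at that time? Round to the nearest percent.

22%

113.4/29.5 = 3.844 lunations, so 3 complete cycles and 24.90 d into the next.
Elongation θ = 360° × 24.90/29.5 ≈ 303.9°.
cos 303.9° = 0.557, so f = (1 − 0.557)/2 = 0.221, so 22%.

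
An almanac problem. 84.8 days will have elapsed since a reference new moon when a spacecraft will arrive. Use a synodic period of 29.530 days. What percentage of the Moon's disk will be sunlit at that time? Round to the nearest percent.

15%

84.8 d spans 2 complete synodic months (2 × 29.530 = 59.06 d) plus 25.74 d.
Elongation θ = 360° × 25.74/29.530 ≈ 313.8°.
cos 313.8° = 0.692, so f = (1 − 0.692)/2 = 0.154, so 15%.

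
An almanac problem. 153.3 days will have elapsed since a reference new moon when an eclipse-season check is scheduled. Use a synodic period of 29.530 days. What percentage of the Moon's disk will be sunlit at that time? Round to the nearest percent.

32%

153.3 d spans 5 complete synodic months (5 × 29.530 = 147.65 d) plus 5.65 d.
The Moon has covered 5.65/29.530 of its cycle, so θ ≈ 360° × 5.65/29.530 = 68.9°.
cos 68.9° = 0.360, so f = (1 − 0.360)/2 = 0.320, so 32%.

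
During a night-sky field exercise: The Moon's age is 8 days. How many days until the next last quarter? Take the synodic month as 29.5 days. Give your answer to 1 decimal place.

14.1 days

Last quarter occurs at elongation 270°, i.e. at age 29.5 × 270/360 = 22.125 d.
So 14.125 days remain (22.125 − 8).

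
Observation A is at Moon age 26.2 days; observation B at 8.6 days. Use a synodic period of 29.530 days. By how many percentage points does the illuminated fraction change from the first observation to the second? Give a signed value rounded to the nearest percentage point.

+51 pp

First observation: θ = 360°·26.2/29.530 = 319.4°, so f = 0.120.
Second observation: θ = 104.8°, f = 0.628.
Δf = 0.628 − 0.120 = +0.508, i.e. +51 pp.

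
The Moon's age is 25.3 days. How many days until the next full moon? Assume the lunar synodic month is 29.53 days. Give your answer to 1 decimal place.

19.0 days

Full moon is 0.5 of the way through the cycle: age 0.5 × 29.53 = 14.765 d.
This lunation's full moon (14.765 d) has passed, so add one period: 44.295 − 25.3 = 18.995 days.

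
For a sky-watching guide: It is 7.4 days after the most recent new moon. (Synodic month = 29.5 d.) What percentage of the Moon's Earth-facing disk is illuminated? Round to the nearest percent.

The Moon has covered 7.4/29.5 of its cycle, so θ ≈ 360° × 7.4/29.5 = 90.3°.
Illuminated fraction = (1 − cos 90.3°)/2 = (1 − (-0.005))/2 ≈ 0.503, so 50%.

50%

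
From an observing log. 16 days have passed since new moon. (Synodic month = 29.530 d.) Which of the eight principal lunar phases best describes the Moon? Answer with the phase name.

full moon

θ ≈ 360° × 16/29.530 = 195°, which falls in the full moon sector.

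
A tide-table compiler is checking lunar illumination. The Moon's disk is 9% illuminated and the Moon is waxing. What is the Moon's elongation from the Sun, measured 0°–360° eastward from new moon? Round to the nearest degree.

Invert f = (1 − cos θ)/2 to get cos θ = 1 − 2(0.09) = 0.820, hence θ₀ = arccos 0.820 = 34.9°.
The Moon is waxing (0°–180°), so θ = 34.9° directly.

35°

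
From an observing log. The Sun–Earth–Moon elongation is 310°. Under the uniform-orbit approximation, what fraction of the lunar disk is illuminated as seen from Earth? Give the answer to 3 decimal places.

cos 310° = 0.643, so f = (1 − 0.643)/2 = 0.179.

0.179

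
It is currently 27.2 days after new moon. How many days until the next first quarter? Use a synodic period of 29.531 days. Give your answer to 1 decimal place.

9.7 days

First quarter occurs at elongation 90°, i.e. at age 29.531 × 90/360 = 7.383 d.
Already past this cycle's first quarter; the next is at 7.383 + 29.531 = 36.914 d, so 36.914 − 27.2 = 9.714 days.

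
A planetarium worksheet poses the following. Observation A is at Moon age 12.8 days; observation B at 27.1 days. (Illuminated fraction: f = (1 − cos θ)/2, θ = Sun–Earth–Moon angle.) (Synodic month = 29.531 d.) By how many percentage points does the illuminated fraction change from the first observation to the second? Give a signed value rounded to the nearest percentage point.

-89 percentage points

First observation: θ = 360°·12.8/29.531 = 156.0°, so f = 0.957.
Second observation: θ = 330.4°, f = 0.065.
Δf = 0.065 − 0.957 = -0.892, i.e. -89 pp.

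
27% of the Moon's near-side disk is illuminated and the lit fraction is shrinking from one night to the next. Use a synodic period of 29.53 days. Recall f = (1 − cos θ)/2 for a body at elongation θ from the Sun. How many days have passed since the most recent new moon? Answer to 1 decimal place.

cos θ = 1 − 2f = 0.460, giving a principal value of 62.6°.
A waning Moon lies in 180°–360°, so θ = 360° − 62.6° = 297.4°.
Age = 29.53 × 297.4°/360° ≈ 24.39 days.

24.4 days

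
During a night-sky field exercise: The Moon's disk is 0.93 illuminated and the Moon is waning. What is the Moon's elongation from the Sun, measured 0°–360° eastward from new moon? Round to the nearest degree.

From f = (1 − cos θ)/2: cos θ = 1 − 2×0.93 = -0.860; arccos → 149.3°.
Waning ⇒ past full, so θ = 360° − 149.3° = 210.7°.

211°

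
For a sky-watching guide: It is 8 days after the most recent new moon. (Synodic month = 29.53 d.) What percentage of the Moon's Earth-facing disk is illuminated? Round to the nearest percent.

57%

Phase angle: θ = 360°·(8 d)/(29.53 d) = 97.5°.
cos 97.5° = (-0.131), so f = (1 − (-0.131))/2 = 0.566, so 57%.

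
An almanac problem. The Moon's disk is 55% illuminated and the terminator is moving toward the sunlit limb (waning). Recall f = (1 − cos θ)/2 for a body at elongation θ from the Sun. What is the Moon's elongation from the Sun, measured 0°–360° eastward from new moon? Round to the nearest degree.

Invert f = (1 − cos θ)/2 to get cos θ = 1 − 2(0.55) = -0.100, hence θ₀ = arccos -0.100 = 95.7°.
Since the Moon is past full (waning), take the reflex angle: θ = 360° − 95.7° = 264.3°.

264°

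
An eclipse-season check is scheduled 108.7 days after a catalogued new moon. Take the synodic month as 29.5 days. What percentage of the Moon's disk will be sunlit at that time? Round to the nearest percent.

Reduce mod P: 108.7 − 3×29.5 = 20.20 d into the current lunation.
Elongation θ = 360° × 20.20/29.5 ≈ 246.5°.
cos 246.5° = (-0.399), so f = (1 − (-0.399))/2 = 0.699, so 70%.

70%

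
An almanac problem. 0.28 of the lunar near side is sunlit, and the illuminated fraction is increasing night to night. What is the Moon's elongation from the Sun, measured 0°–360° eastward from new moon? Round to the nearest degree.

64°

From f = (1 − cos θ)/2: cos θ = 1 − 2×0.28 = 0.440; arccos → 63.9°.
Before full moon the principal value applies: θ = 63.9°.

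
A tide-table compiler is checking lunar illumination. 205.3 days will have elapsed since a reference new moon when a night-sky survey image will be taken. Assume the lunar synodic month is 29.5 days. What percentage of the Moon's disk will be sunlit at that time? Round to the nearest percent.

Reduce mod P: 205.3 − 6×29.5 = 28.30 d into the current lunation.
The Moon has covered 28.30/29.5 of its cycle, so θ ≈ 360° × 28.30/29.5 = 345.4°.
With cos θ = 0.968, the lit fraction is (1 − 0.968)/2 ≈ 0.016, so 2%.

2%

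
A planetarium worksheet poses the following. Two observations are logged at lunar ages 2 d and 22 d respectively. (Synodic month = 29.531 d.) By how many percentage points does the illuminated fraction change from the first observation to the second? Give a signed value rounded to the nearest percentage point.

+47 pp

θ₁ = 360° × 2/29.531 = 24.4°, f₁ = (1 − cos θ₁)/2 = 0.045.
θ₂ = 360° × 22/29.531 = 268.2°, f₂ = (1 − cos θ₂)/2 = 0.516.
Change = f₂ − f₁ = +0.471 → +47 percentage points.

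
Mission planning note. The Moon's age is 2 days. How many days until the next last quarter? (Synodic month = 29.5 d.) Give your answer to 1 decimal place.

20.1 days

Last quarter occurs at elongation 270°, i.e. at age 29.5 × 270/360 = 22.125 d.
That is 22.125 − 2 = 20.125 days ahead.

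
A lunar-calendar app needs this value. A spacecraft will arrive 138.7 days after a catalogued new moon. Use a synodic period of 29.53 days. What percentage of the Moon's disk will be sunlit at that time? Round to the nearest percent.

138.7 d spans 4 complete synodic months (4 × 29.53 = 118.12 d) plus 20.58 d.
The Moon has covered 20.58/29.53 of its cycle, so θ ≈ 360° × 20.58/29.53 = 250.9°.
cos 250.9° = (-0.327), so f = (1 − (-0.327))/2 = 0.664, so 66%.

66%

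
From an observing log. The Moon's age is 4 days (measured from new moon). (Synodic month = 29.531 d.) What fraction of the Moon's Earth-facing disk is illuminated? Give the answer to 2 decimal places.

0.17

Elongation θ = 360° × 4/29.531 ≈ 48.8°.
Illuminated fraction = (1 − cos 48.8°)/2 = (1 − 0.659)/2 ≈ 0.170.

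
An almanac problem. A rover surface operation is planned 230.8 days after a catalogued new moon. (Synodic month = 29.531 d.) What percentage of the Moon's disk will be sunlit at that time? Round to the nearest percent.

230.8 d spans 7 complete synodic months (7 × 29.531 = 206.72 d) plus 24.08 d.
Phase angle: θ = 360°·(24.08 d)/(29.531 d) = 293.6°.
With cos θ = 0.400, the lit fraction is (1 − 0.400)/2 ≈ 0.300, so 30%.

30%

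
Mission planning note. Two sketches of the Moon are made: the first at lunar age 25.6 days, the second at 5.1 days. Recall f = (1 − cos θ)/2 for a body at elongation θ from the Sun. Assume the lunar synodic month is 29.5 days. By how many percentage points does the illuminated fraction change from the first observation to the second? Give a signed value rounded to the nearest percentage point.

θ₁ = 360° × 25.6/29.5 = 312.4°, f₁ = (1 − cos θ₁)/2 = 0.163.
θ₂ = 360° × 5.1/29.5 = 62.2°, f₂ = (1 − cos θ₂)/2 = 0.267.
Change = f₂ − f₁ = +0.104 → +10 percentage points.

+10 percentage points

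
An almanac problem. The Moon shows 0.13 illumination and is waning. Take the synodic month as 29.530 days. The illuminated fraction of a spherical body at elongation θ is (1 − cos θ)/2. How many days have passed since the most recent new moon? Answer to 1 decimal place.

cos θ = 1 − 2f = 0.740, giving a principal value of 42.3°.
A waning Moon lies in 180°–360°, so θ = 360° − 42.3° = 317.7°.
That fraction of the synodic month is 317.7/360 × 29.530 d ≈ 26.06 d.

26.1 days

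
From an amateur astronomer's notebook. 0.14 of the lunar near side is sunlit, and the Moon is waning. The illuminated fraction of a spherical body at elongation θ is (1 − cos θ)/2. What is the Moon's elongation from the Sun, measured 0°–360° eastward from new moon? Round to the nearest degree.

From f = (1 − cos θ)/2: cos θ = 1 − 2×0.14 = 0.720; arccos → 43.9°.
A waning Moon lies in 180°–360°, so θ = 360° − 43.9° = 316.1°.

316°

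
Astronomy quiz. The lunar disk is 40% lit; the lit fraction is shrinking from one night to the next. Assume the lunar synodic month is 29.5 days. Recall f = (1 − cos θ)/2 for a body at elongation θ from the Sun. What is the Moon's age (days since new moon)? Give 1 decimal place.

23.1 days

cos θ = 1 − 2f = 0.200, giving a principal value of 78.5°.
A waning Moon lies in 180°–360°, so θ = 360° − 78.5° = 281.5°.
At 360°/29.5 d per day, 281.5° corresponds to 23.07 days.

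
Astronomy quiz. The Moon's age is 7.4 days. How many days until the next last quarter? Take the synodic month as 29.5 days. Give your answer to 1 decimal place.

14.7 days

Last quarter is 0.75 of the way through the cycle: age 0.75 × 29.5 = 22.125 d.
So 14.725 days remain (22.125 − 7.4).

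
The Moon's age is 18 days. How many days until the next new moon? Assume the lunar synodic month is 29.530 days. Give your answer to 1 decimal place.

11.5 days

The next new moon completes the synodic month: 29.530 − 18 = 11.530 days.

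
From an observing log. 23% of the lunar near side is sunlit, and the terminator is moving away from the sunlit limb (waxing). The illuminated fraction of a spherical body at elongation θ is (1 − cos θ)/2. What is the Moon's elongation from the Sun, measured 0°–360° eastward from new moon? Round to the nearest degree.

Invert f = (1 − cos θ)/2 to get cos θ = 1 − 2(0.23) = 0.540, hence θ₀ = arccos 0.540 = 57.3°.
The Moon is waxing (0°–180°), so θ = 57.3° directly.

57°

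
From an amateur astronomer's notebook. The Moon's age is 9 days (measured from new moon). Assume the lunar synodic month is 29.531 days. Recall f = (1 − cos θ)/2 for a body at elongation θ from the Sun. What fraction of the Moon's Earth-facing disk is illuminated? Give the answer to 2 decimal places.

Phase angle: θ = 360°·(9 d)/(29.531 d) = 109.7°.
cos 109.7° = (-0.337), so f = (1 − (-0.337))/2 = 0.669.

0.67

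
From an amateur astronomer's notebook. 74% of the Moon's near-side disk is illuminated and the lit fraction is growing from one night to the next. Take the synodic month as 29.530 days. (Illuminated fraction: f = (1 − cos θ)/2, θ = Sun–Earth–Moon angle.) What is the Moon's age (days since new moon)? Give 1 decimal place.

9.7 days

From f = (1 − cos θ)/2: cos θ = 1 − 2×0.74 = -0.480; arccos → 118.7°.
The Moon is waxing (0°–180°), so θ = 118.7° directly.
Age = 29.530 × 118.7°/360° ≈ 9.74 days.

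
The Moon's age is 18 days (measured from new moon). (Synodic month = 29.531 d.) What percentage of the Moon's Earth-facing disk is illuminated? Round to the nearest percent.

Elongation θ = 360° × 18/29.531 ≈ 219.4°.
cos 219.4° = (-0.772), so f = (1 − (-0.772))/2 = 0.886, so 89%.

89%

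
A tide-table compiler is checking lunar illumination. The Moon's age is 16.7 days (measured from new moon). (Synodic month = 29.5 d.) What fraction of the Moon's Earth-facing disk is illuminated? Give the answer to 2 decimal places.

0.96

Elongation θ = 360° × 16.7/29.5 ≈ 203.8°.
cos 203.8° = (-0.915), so f = (1 − (-0.915))/2 = 0.957.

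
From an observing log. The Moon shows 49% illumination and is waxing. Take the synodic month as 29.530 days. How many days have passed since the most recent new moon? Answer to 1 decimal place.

7.3 days

Invert f = (1 − cos θ)/2 to get cos θ = 1 − 2(0.49) = 0.020, hence θ₀ = arccos 0.020 = 88.9°.
Before full moon the principal value applies: θ = 88.9°.
That fraction of the synodic month is 88.9/360 × 29.530 d ≈ 7.29 d.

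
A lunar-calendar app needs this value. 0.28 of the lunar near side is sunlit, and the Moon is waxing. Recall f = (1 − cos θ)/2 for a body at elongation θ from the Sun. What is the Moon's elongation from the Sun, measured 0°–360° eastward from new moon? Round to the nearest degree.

64°

Invert f = (1 − cos θ)/2 to get cos θ = 1 − 2(0.28) = 0.440, hence θ₀ = arccos 0.440 = 63.9°.
Waxing ⇒ before full, so θ = 63.9°.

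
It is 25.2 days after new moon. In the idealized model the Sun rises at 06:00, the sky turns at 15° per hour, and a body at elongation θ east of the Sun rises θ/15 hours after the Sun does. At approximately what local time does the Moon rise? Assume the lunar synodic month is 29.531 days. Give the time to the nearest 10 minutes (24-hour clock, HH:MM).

The Moon has covered 25.2/29.531 of its cycle, so θ ≈ 360° × 25.2/29.531 = 307.2°.
Delay after the Sun = 307.2° / (15°/h) ≈ 20.48 h.
06:00 + 20.480 h ≈ 02:29 → 02:30 to the nearest ten minutes.

02:30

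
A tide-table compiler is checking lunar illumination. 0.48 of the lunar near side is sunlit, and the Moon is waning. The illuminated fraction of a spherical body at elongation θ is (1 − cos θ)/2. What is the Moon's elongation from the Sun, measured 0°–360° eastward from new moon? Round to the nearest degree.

Invert f = (1 − cos θ)/2 to get cos θ = 1 − 2(0.48) = 0.040, hence θ₀ = arccos 0.040 = 87.7°.
Since the Moon is past full (waning), take the reflex angle: θ = 360° − 87.7° = 272.3°.

272°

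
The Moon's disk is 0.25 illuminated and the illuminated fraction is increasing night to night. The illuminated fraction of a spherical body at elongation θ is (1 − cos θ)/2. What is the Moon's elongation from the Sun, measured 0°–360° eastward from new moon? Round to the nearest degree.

60°

cos θ = 1 − 2f = 0.500, giving a principal value of 60.0°.
Waxing ⇒ before full, so θ = 60.0°.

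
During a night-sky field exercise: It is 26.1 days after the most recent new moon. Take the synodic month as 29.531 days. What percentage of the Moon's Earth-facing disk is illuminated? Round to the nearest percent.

Phase angle: θ = 360°·(26.1 d)/(29.531 d) = 318.2°.
With cos θ = 0.745, the lit fraction is (1 − 0.745)/2 ≈ 0.127, so 13%.

13%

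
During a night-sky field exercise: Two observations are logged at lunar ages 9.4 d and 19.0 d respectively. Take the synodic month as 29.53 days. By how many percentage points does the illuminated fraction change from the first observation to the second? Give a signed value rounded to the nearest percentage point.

+10 pp

θ₁ = 360° × 9.4/29.53 = 114.6°, f₁ = (1 − cos θ₁)/2 = 0.708.
θ₂ = 360° × 19.0/29.53 = 231.6°, f₂ = (1 − cos θ₂)/2 = 0.810.
Change = f₂ − f₁ = +0.102 → +10 percentage points.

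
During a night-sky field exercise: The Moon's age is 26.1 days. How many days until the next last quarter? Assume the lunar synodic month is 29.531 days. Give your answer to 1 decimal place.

Last quarter is 0.75 of the way through the cycle: age 0.75 × 29.531 = 22.148 d.
This lunation's last quarter (22.148 d) has passed, so add one period: 51.679 − 26.1 = 25.579 days.

25.6 days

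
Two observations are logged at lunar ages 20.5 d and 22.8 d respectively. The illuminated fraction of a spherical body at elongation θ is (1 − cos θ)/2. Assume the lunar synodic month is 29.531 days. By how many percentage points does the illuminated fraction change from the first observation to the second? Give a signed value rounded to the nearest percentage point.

First observation: θ = 360°·20.5/29.531 = 249.9°, so f = 0.672.
Second observation: θ = 277.9°, f = 0.431.
Δf = 0.431 − 0.672 = -0.241, i.e. -24 pp.

-24 percentage points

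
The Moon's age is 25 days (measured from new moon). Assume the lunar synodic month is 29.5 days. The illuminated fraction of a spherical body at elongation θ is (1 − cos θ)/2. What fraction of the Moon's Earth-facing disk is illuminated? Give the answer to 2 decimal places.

Phase angle: θ = 360°·(25 d)/(29.5 d) = 305.1°.
With cos θ = 0.575, the lit fraction is (1 − 0.575)/2 ≈ 0.213.

0.21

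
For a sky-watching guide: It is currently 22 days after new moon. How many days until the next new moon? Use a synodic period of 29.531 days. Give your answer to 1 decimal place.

One full lunation from the last new moon is 29.531 d; remaining = 29.531 − 22 = 7.531 d.

7.5 days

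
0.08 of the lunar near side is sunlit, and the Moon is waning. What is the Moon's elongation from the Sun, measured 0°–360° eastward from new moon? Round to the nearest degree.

327°

Invert f = (1 − cos θ)/2 to get cos θ = 1 − 2(0.08) = 0.840, hence θ₀ = arccos 0.840 = 32.9°.
A waning Moon lies in 180°–360°, so θ = 360° − 32.9° = 327.1°.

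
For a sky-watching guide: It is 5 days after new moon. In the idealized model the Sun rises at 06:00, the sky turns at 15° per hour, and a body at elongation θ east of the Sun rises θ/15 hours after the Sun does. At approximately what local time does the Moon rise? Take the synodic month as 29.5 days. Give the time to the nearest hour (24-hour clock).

10:00

Elongation θ = 360° × 5/29.5 ≈ 61.0°.
Delay after the Sun = 61.0° / (15°/h) ≈ 4.07 h.
06:00 + 4.07 h ≈ 10:04 → 10:00 to the nearest hour.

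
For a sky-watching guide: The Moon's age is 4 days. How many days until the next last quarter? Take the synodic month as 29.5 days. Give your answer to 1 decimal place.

18.1 days

Last quarter occurs at elongation 270°, i.e. at age 29.5 × 270/360 = 22.125 d.
That is 22.125 − 4 = 18.125 days ahead.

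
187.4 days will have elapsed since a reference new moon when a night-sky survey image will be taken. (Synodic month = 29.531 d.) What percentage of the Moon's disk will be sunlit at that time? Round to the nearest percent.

78%

187.4/29.531 = 6.346 lunations, so 6 complete cycles and 10.21 d into the next.
Phase angle: θ = 360°·(10.21 d)/(29.531 d) = 124.5°.
cos 124.5° = (-0.567), so f = (1 − (-0.567))/2 = 0.783, so 78%.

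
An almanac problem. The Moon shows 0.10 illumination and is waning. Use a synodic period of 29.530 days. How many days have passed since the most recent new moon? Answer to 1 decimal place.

26.5 days

Invert f = (1 − cos θ)/2 to get cos θ = 1 − 2(0.10) = 0.800, hence θ₀ = arccos 0.800 = 36.9°.
Waning ⇒ past full, so θ = 360° − 36.9° = 323.1°.
That fraction of the synodic month is 323.1/360 × 29.530 d ≈ 26.51 d.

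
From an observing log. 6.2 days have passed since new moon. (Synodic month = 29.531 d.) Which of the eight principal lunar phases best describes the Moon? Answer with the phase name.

θ ≈ 360° × 6.2/29.531 = 76°, which falls in the first quarter sector.

first quarter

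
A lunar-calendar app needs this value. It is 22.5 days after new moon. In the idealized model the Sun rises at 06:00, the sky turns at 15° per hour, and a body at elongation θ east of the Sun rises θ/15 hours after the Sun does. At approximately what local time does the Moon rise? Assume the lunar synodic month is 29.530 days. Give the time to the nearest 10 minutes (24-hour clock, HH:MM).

The Moon has covered 22.5/29.530 of its cycle, so θ ≈ 360° × 22.5/29.530 = 274.3°.
At 15° of sky rotation per hour, 274.3° corresponds to a 18.29 h lag.
06:00 + 18.286 h ≈ 00:17 → 00:20 to the nearest ten minutes.

00:20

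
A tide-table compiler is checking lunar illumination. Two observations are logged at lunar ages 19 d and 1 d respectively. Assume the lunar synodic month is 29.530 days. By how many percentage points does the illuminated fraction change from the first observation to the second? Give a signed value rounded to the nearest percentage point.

-80 pp

First observation: θ = 360°·19/29.530 = 231.6°, so f = 0.810.
Second observation: θ = 12.2°, f = 0.011.
Δf = 0.011 − 0.810 = -0.799, i.e. -80 pp.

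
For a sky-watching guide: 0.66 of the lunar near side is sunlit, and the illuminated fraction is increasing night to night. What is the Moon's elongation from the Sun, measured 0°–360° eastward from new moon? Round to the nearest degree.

From f = (1 − cos θ)/2: cos θ = 1 − 2×0.66 = -0.320; arccos → 108.7°.
The Moon is waxing (0°–180°), so θ = 108.7° directly.

109°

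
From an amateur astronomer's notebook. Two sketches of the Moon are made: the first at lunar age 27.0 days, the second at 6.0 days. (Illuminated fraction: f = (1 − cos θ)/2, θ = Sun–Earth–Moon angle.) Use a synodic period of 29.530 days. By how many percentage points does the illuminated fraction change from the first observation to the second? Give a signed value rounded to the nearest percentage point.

θ₁ = 360° × 27.0/29.530 = 329.2°, f₁ = (1 − cos θ₁)/2 = 0.071.
θ₂ = 360° × 6.0/29.530 = 73.1°, f₂ = (1 − cos θ₂)/2 = 0.355.
Change = f₂ − f₁ = +0.284 → +28 percentage points.

+28 pp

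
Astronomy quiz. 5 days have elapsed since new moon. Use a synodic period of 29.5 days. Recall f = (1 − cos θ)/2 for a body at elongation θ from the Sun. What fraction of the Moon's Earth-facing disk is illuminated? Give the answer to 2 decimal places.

The Moon has covered 5/29.5 of its cycle, so θ ≈ 360° × 5/29.5 = 61.0°.
cos 61.0° = 0.485, so f = (1 − 0.485)/2 = 0.258.

0.26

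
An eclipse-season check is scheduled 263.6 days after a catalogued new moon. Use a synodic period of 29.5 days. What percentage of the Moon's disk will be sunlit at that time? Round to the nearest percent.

4%

Reduce mod P: 263.6 − 8×29.5 = 27.60 d into the current lunation.
The Moon has covered 27.60/29.5 of its cycle, so θ ≈ 360° × 27.60/29.5 = 336.8°.
Illuminated fraction = (1 − cos 336.8°)/2 = (1 − 0.919)/2 ≈ 0.040, so 4%.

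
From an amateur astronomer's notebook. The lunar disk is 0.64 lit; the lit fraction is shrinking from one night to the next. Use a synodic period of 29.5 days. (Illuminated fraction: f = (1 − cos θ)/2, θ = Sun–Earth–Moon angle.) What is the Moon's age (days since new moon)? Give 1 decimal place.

Invert f = (1 − cos θ)/2 to get cos θ = 1 − 2(0.64) = -0.280, hence θ₀ = arccos -0.280 = 106.3°.
Since the Moon is past full (waning), take the reflex angle: θ = 360° − 106.3° = 253.7°.
At 360°/29.5 d per day, 253.7° corresponds to 20.79 days.

20.8 days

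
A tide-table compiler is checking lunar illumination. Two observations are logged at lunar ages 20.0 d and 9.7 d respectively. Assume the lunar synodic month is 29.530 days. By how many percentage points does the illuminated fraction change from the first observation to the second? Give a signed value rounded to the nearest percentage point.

First observation: θ = 360°·20.0/29.530 = 243.8°, so f = 0.721.
Second observation: θ = 118.3°, f = 0.737.
Δf = 0.737 − 0.721 = +0.016, i.e. +2 pp.

+2 pp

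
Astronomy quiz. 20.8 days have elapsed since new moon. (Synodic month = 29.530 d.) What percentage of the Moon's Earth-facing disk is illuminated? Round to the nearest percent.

Phase angle: θ = 360°·(20.8 d)/(29.530 d) = 253.6°.
With cos θ = (-0.283), the lit fraction is (1 − (-0.283))/2 ≈ 0.641, so 64%.

64%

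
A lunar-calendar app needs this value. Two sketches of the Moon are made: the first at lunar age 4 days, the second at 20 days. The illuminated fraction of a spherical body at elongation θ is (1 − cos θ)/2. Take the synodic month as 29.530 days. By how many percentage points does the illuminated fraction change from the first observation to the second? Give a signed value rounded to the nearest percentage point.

+55 percentage points

First observation: θ = 360°·4/29.530 = 48.8°, so f = 0.170.
Second observation: θ = 243.8°, f = 0.721.
Δf = 0.721 − 0.170 = +0.550, i.e. +55 pp.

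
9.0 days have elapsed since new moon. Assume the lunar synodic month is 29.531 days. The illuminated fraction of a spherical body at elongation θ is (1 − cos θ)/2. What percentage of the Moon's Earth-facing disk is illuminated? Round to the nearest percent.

67%

Phase angle: θ = 360°·(9.0 d)/(29.531 d) = 109.7°.
cos 109.7° = (-0.337), so f = (1 − (-0.337))/2 = 0.669, so 67%.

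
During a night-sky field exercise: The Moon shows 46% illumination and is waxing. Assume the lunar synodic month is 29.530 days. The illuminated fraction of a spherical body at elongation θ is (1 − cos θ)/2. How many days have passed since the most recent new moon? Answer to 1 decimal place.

7.0 days

From f = (1 − cos θ)/2: cos θ = 1 − 2×0.46 = 0.080; arccos → 85.4°.
Before full moon the principal value applies: θ = 85.4°.
At 360°/29.530 d per day, 85.4° corresponds to 7.01 days.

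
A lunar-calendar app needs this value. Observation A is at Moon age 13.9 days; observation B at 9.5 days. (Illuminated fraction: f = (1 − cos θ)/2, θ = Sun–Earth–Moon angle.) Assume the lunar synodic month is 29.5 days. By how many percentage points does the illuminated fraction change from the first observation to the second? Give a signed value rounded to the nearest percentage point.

θ₁ = 360° × 13.9/29.5 = 169.6°, f₁ = (1 − cos θ₁)/2 = 0.992.
θ₂ = 360° × 9.5/29.5 = 115.9°, f₂ = (1 − cos θ₂)/2 = 0.719.
Change = f₂ − f₁ = -0.273 → -27 percentage points.

-27 pp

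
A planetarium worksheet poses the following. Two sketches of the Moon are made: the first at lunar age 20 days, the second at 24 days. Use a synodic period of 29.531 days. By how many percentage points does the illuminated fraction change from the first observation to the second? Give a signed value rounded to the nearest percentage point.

First observation: θ = 360°·20/29.531 = 243.8°, so f = 0.721.
Second observation: θ = 292.6°, f = 0.308.
Δf = 0.308 − 0.721 = -0.413, i.e. -41 pp.

-41 percentage points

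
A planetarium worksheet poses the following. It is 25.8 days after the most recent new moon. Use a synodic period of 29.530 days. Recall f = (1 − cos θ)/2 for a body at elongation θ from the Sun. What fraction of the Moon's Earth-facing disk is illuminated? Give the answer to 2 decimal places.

Elongation θ = 360° × 25.8/29.530 ≈ 314.5°.
With cos θ = 0.701, the lit fraction is (1 − 0.701)/2 ≈ 0.149.

0.15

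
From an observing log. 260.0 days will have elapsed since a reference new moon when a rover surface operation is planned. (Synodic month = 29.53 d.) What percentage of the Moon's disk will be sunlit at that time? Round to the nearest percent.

33%

Reduce mod P: 260.0 − 8×29.53 = 23.76 d into the current lunation.
Elongation θ = 360° × 23.76/29.53 ≈ 289.7°.
With cos θ = 0.336, the lit fraction is (1 − 0.336)/2 ≈ 0.332, so 33%.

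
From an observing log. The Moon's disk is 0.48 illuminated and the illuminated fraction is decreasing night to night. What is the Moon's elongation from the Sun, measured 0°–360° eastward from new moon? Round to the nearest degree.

272°

From f = (1 − cos θ)/2: cos θ = 1 − 2×0.48 = 0.040; arccos → 87.7°.
Since the Moon is past full (waning), take the reflex angle: θ = 360° − 87.7° = 272.3°.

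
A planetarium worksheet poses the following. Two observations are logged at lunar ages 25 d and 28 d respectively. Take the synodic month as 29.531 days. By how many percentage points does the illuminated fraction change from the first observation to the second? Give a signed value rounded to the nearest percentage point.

First observation: θ = 360°·25/29.531 = 304.8°, so f = 0.215.
Second observation: θ = 341.3°, f = 0.026.
Δf = 0.026 − 0.215 = -0.189, i.e. -19 pp.

-19 pp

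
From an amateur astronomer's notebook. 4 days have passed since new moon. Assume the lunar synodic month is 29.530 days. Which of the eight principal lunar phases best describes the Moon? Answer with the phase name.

At 4/29.530 of the cycle, θ ≈ 49° — the waxing crescent range.

waxing crescent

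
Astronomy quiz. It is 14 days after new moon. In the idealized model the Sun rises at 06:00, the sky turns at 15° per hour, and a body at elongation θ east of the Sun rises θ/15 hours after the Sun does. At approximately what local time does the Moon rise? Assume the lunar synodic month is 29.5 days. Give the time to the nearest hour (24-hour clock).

Phase angle: θ = 360°·(14 d)/(29.5 d) = 170.8°.
The Moon trails the Sun by θ/15 = 170.8/15 ≈ 11.39 hours.
06:00 + 11.39 h ≈ 17:23 → 17:00 to the nearest hour.

17:00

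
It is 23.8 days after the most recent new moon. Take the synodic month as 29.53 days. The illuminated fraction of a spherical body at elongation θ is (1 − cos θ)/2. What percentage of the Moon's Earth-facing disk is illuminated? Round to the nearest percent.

33%

Elongation θ = 360° × 23.8/29.53 ≈ 290.1°.
With cos θ = 0.344, the lit fraction is (1 − 0.344)/2 ≈ 0.328, so 33%.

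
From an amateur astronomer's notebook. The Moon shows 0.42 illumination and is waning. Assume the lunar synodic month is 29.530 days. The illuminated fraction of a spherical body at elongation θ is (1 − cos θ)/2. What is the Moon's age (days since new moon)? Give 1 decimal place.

22.9 days

cos θ = 1 − 2f = 0.160, giving a principal value of 80.8°.
Since the Moon is past full (waning), take the reflex angle: θ = 360° − 80.8° = 279.2°.
At 360°/29.530 d per day, 279.2° corresponds to 22.90 days.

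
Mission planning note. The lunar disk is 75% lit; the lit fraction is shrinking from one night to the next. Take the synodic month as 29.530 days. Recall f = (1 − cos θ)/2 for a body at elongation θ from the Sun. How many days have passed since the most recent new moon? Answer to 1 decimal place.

From f = (1 − cos θ)/2: cos θ = 1 − 2×0.75 = -0.500; arccos → 120.0°.
Since the Moon is past full (waning), take the reflex angle: θ = 360° − 120.0° = 240.0°.
At 360°/29.530 d per day, 240.0° corresponds to 19.69 days.

19.7 days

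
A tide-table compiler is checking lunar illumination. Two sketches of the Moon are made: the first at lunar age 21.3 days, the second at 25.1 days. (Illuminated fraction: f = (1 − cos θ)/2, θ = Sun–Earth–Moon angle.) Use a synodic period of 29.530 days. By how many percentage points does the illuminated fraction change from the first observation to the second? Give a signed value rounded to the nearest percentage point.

θ₁ = 360° × 21.3/29.530 = 259.7°, f₁ = (1 − cos θ₁)/2 = 0.590.
θ₂ = 360° × 25.1/29.530 = 306.0°, f₂ = (1 − cos θ₂)/2 = 0.206.
Change = f₂ − f₁ = -0.384 → -38 percentage points.

-38 percentage points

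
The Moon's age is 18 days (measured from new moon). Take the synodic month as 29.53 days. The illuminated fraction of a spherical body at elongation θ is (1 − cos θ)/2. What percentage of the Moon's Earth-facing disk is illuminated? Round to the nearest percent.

89%

Phase angle: θ = 360°·(18 d)/(29.53 d) = 219.4°.
With cos θ = (-0.772), the lit fraction is (1 − (-0.772))/2 ≈ 0.886, so 89%.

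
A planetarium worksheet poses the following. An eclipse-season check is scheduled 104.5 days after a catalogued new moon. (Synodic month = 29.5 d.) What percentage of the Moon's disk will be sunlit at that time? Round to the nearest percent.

104.5 d spans 3 complete synodic months (3 × 29.5 = 88.50 d) plus 16.00 d.
Phase angle: θ = 360°·(16.00 d)/(29.5 d) = 195.3°.
With cos θ = (-0.965), the lit fraction is (1 − (-0.965))/2 ≈ 0.982, so 98%.

98%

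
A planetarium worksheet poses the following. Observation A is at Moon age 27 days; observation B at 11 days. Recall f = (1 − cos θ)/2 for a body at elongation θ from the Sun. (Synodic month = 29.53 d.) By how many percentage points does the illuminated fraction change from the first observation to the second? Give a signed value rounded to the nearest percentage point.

+78 percentage points

First observation: θ = 360°·27/29.53 = 329.2°, so f = 0.071.
Second observation: θ = 134.1°, f = 0.848.
Δf = 0.848 − 0.071 = +0.777, i.e. +78 pp.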